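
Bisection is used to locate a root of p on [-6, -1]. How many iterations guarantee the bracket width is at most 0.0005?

14

Width after n steps is 5/2^n. Need 2^n ≥ 5/0.0005 = 10000.
2^13 = 8192 < 10000 ≤ 2^14 = 16384, so n = 14.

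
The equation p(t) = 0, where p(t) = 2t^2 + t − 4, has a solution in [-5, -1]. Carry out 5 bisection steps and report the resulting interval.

midpoint -3: p = 11 > 0 → [-3, -1]
midpoint -2: p = 2 > 0 → [-2, -1]
midpoint -1.5: p = -1 < 0 → [-2, -1.5]
midpoint -1.75: p = 0.375 > 0 → [-1.75, -1.5]
midpoint -1.625: p = -0.3438 < 0 → [-1.75, -1.625]

[-1.75, -1.625]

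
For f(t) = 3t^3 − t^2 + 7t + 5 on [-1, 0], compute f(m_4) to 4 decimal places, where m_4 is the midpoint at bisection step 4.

0.2122

m = -0.5, f(m) = 0.875 (+); new bracket [-1, -0.5]
m = -0.75, f(m) = -2.078125 (−); new bracket [-0.75, -0.5]
m = -0.625, f(m) = -0.498047 (−); new bracket [-0.625, -0.5]
m = -0.5625, f(m) = 0.2122 (+); new bracket [-0.625, -0.5625]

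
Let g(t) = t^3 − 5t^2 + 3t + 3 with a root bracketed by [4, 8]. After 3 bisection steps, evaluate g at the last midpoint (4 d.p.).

6.3750

g(6) = 57 > 0, so the root lies in [4, 6]
g(5) = 18 > 0, so the root lies in [4, 5]
g(4.5) = 6.375 > 0, so the root lies in [4, 4.5]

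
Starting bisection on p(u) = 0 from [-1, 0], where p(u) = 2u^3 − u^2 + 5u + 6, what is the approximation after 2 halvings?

midpoint -0.5: p = 3 > 0 → [-1, -0.5]
midpoint -0.75: p = 0.84375 > 0 → [-1, -0.75]

-0.75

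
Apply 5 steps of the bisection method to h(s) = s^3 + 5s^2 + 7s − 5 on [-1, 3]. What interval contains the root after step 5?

[0.5, 0.625]

m = 1, h(m) = 8 (+); new bracket [-1, 1]
m = 0, h(m) = -5 (−); new bracket [0, 1]
m = 0.5, h(m) = -0.125 (−); new bracket [0.5, 1]
m = 0.75, h(m) = 3.4844 (+); new bracket [0.5, 0.75]
m = 0.625, h(m) = 1.5723 (+); new bracket [0.5, 0.625]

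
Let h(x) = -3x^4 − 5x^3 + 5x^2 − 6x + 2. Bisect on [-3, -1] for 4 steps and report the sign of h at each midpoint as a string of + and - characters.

h(-2) = 26 > 0, so the root lies in [-3, -2]
h(-2.5) = 9.1875 > 0, so the root lies in [-3, -2.5]
h(-2.75) = -11.277344 < 0, so the root lies in [-2.75, -2.5]
h(-2.625) = 0.2004 > 0, so the root lies in [-2.75, -2.625]

++-+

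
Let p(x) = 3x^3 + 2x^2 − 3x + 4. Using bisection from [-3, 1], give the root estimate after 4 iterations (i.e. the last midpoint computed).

-1.75

m = -1, p(m) = 6 (+); new bracket [-3, -1]
m = -2, p(m) = -6 (−); new bracket [-2, -1]
m = -1.5, p(m) = 2.875 (+); new bracket [-2, -1.5]
m = -1.75, p(m) = -0.7031 (−); new bracket [-1.75, -1.5]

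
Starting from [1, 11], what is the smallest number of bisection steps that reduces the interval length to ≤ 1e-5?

Width after n steps is 10/2^n. Need 2^n ≥ 10/1e-5 = 1000000.
2^19 = 524288 < 1000000 ≤ 2^20 = 1048576, so n = 20.

20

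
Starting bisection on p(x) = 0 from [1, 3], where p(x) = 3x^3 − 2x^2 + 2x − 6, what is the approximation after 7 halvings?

1.328125

x = 2 gives p = 14, positive; keep [1, 2]
x = 1.5 gives p = 2.625, positive; keep [1, 1.5]
x = 1.25 gives p = -0.765625, negative; keep [1.25, 1.5]
x = 1.375 gives p = 0.7676, positive; keep [1.25, 1.375]
x = 1.3125 gives p = -0.0374, negative; keep [1.3125, 1.375]
x = 1.34375 gives p = 0.3553, positive; keep [1.3125, 1.34375]
x = 1.328125 gives p = 0.1565, positive; keep [1.3125, 1.328125]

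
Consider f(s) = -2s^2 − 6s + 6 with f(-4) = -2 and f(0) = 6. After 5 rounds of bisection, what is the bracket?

s = -2 gives f = 10, positive; keep [-4, -2]
s = -3 gives f = 6, positive; keep [-4, -3]
s = -3.5 gives f = 2.5, positive; keep [-4, -3.5]
s = -3.75 gives f = 0.375, positive; keep [-4, -3.75]
s = -3.875 gives f = -0.7812, negative; keep [-3.875, -3.75]

[-3.875, -3.75]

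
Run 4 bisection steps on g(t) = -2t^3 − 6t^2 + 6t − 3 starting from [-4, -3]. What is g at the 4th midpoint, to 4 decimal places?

t = -3.5 gives g = -11.75, negative; keep [-4, -3.5]
t = -3.75 gives g = -4.40625, negative; keep [-4, -3.75]
t = -3.875 gives g = 0.027344, positive; keep [-3.875, -3.75]
t = -3.8125 gives g = -2.2554, negative; keep [-3.875, -3.8125]

-2.2554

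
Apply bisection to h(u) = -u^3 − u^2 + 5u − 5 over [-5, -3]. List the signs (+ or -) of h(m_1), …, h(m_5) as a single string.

u = -4 gives h = 23, positive; keep [-4, -3]
u = -3.5 gives h = 8.125, positive; keep [-3.5, -3]
u = -3.25 gives h = 2.515625, positive; keep [-3.25, -3]
u = -3.125 gives h = 0.127, positive; keep [-3.125, -3]
u = -3.0625 gives h = -0.9685, negative; keep [-3.125, -3.0625]

++++-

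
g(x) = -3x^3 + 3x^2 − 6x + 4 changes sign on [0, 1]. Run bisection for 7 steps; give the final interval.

[0.734375, 0.7421875]

g(0.5) = 1.375 > 0, so the root lies in [0.5, 1]
g(0.75) = -0.078125 < 0, so the root lies in [0.5, 0.75]
g(0.625) = 0.689453 > 0, so the root lies in [0.625, 0.75]
g(0.6875) = 0.3181 > 0, so the root lies in [0.6875, 0.75]
g(0.71875) = 0.1234 > 0, so the root lies in [0.71875, 0.75]
g(0.734375) = 0.0235 > 0, so the root lies in [0.734375, 0.75]
g(0.7421875) = -0.0271 < 0, so the root lies in [0.734375, 0.7421875]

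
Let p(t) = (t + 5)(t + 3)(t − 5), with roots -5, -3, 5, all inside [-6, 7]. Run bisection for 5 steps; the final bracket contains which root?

p(0.5) = -86.625 < 0, so the root lies in [0.5, 7]
p(3.75) = -73.828125 < 0, so the root lies in [3.75, 7]
p(5.375) = 32.583984 > 0, so the root lies in [3.75, 5.375]
p(4.5625) = -31.6384 < 0, so the root lies in [4.5625, 5.375]
p(4.96875) = -2.4825 < 0, so the root lies in [4.96875, 5.375]

5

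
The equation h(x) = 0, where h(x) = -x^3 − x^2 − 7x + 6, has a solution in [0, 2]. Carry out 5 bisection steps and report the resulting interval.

[0.6875, 0.75]

m = 1, h(m) = -3 (−); new bracket [0, 1]
m = 0.5, h(m) = 2.125 (+); new bracket [0.5, 1]
m = 0.75, h(m) = -0.234375 (−); new bracket [0.5, 0.75]
m = 0.625, h(m) = 0.9902 (+); new bracket [0.625, 0.75]
m = 0.6875, h(m) = 0.3899 (+); new bracket [0.6875, 0.75]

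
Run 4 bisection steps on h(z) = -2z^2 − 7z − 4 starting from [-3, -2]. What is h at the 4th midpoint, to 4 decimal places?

z = -2.5 gives h = 1, positive; keep [-3, -2.5]
z = -2.75 gives h = 0.125, positive; keep [-3, -2.75]
z = -2.875 gives h = -0.40625, negative; keep [-2.875, -2.75]
z = -2.8125 gives h = -0.1328, negative; keep [-2.8125, -2.75]

-0.1328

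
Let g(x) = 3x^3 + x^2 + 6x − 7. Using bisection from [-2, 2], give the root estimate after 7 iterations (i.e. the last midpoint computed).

0.78125

m = 0, g(m) = -7 (−); new bracket [0, 2]
m = 1, g(m) = 3 (+); new bracket [0, 1]
m = 0.5, g(m) = -3.375 (−); new bracket [0.5, 1]
m = 0.75, g(m) = -0.6719 (−); new bracket [0.75, 1]
m = 0.875, g(m) = 1.0254 (+); new bracket [0.75, 0.875]
m = 0.8125, g(m) = 0.1443 (+); new bracket [0.75, 0.8125]
m = 0.78125, g(m) = -0.2716 (−); new bracket [0.78125, 0.8125]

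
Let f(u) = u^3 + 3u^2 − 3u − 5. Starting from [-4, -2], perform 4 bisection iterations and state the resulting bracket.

[-3.5, -3.375]

midpoint -3: f = 4 > 0 → [-4, -3]
midpoint -3.5: f = -0.625 < 0 → [-3.5, -3]
midpoint -3.25: f = 2.109375 > 0 → [-3.5, -3.25]
midpoint -3.375: f = 0.8535 > 0 → [-3.5, -3.375]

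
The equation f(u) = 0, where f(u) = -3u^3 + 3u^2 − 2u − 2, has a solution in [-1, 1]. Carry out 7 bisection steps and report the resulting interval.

[-0.484375, -0.46875]

m = 0, f(m) = -2 (−); new bracket [-1, 0]
m = -0.5, f(m) = 0.125 (+); new bracket [-0.5, 0]
m = -0.25, f(m) = -1.265625 (−); new bracket [-0.5, -0.25]
m = -0.375, f(m) = -0.6699 (−); new bracket [-0.5, -0.375]
m = -0.4375, f(m) = -0.2996 (−); new bracket [-0.5, -0.4375]
m = -0.46875, f(m) = -0.0943 (−); new bracket [-0.5, -0.46875]
m = -0.484375, f(m) = 0.0135 (+); new bracket [-0.484375, -0.46875]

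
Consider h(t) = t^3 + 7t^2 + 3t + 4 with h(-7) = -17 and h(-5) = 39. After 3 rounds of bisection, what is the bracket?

h(-6) = 22 > 0, so the root lies in [-7, -6]
h(-6.5) = 5.625 > 0, so the root lies in [-7, -6.5]
h(-6.75) = -4.859375 < 0, so the root lies in [-6.75, -6.5]

[-6.75, -6.5]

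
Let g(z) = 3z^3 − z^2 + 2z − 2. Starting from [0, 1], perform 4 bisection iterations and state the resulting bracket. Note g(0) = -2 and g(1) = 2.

g(0.5) = -0.875 < 0, so the root lies in [0.5, 1]
g(0.75) = 0.203125 > 0, so the root lies in [0.5, 0.75]
g(0.625) = -0.408203 < 0, so the root lies in [0.625, 0.75]
g(0.6875) = -0.1228 < 0, so the root lies in [0.6875, 0.75]

[0.6875, 0.75]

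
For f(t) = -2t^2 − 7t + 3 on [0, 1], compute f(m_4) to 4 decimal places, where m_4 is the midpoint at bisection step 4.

-0.4453

midpoint 0.5: f = -1 < 0 → [0, 0.5]
midpoint 0.25: f = 1.125 > 0 → [0.25, 0.5]
midpoint 0.375: f = 0.09375 > 0 → [0.375, 0.5]
midpoint 0.4375: f = -0.4453 < 0 → [0.375, 0.4375]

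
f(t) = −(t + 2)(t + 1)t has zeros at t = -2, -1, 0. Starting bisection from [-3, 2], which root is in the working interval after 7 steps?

0

f(-0.5) = 0.375 > 0, so the root lies in [-0.5, 2]
f(0.75) = -3.609375 < 0, so the root lies in [-0.5, 0.75]
f(0.125) = -0.298828 < 0, so the root lies in [-0.5, 0.125]
f(-0.1875) = 0.2761 > 0, so the root lies in [-0.1875, 0.125]
f(-0.03125) = 0.0596 > 0, so the root lies in [-0.03125, 0.125]
f(0.046875) = -0.1004 < 0, so the root lies in [-0.03125, 0.046875]
f(0.0078125) = -0.0158 < 0, so the root lies in [-0.03125, 0.0078125]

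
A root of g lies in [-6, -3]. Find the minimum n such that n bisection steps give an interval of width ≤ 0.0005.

Width after n steps is 3/2^n. Need 2^n ≥ 3/0.0005 = 6000.
2^12 = 4096 < 6000 ≤ 2^13 = 8192, so n = 13.

13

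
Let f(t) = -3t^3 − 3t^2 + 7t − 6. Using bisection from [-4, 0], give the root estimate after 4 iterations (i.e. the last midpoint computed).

-2.25

f(-2) = -8 < 0, so the root lies in [-4, -2]
f(-3) = 27 > 0, so the root lies in [-3, -2]
f(-2.5) = 4.625 > 0, so the root lies in [-2.5, -2]
f(-2.25) = -2.7656 < 0, so the root lies in [-2.5, -2.25]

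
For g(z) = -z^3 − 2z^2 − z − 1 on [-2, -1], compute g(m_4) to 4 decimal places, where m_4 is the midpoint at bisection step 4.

z = -1.5 gives g = -0.625, negative; keep [-2, -1.5]
z = -1.75 gives g = -0.015625, negative; keep [-2, -1.75]
z = -1.875 gives g = 0.435547, positive; keep [-1.875, -1.75]
z = -1.8125 gives g = 0.1965, positive; keep [-1.8125, -1.75]

0.1965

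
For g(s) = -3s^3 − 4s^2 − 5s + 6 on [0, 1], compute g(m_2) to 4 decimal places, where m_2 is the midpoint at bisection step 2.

-1.2656

midpoint 0.5: g = 2.125 > 0 → [0.5, 1]
midpoint 0.75: g = -1.265625 < 0 → [0.5, 0.75]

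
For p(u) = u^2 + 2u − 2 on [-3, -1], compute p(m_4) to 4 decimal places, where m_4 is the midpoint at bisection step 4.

u = -2 gives p = -2, negative; keep [-3, -2]
u = -2.5 gives p = -0.75, negative; keep [-3, -2.5]
u = -2.75 gives p = 0.0625, positive; keep [-2.75, -2.5]
u = -2.625 gives p = -0.3594, negative; keep [-2.75, -2.625]

-0.3594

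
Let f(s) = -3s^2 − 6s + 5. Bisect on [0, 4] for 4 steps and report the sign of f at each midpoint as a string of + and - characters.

--+-

s = 2 gives f = -19, negative; keep [0, 2]
s = 1 gives f = -4, negative; keep [0, 1]
s = 0.5 gives f = 1.25, positive; keep [0.5, 1]
s = 0.75 gives f = -1.1875, negative; keep [0.5, 0.75]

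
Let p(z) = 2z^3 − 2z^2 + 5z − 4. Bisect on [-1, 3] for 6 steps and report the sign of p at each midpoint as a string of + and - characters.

+---+-

m = 1, p(m) = 1 (+); new bracket [-1, 1]
m = 0, p(m) = -4 (−); new bracket [0, 1]
m = 0.5, p(m) = -1.75 (−); new bracket [0.5, 1]
m = 0.75, p(m) = -0.5312 (−); new bracket [0.75, 1]
m = 0.875, p(m) = 0.1836 (+); new bracket [0.75, 0.875]
m = 0.8125, p(m) = -0.1851 (−); new bracket [0.8125, 0.875]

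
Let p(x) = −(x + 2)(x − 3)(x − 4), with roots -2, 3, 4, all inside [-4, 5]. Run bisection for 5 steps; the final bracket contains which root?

-2

x = 0.5 gives p = -21.875, negative; keep [-4, 0.5]
x = -1.75 gives p = -6.828125, negative; keep [-4, -1.75]
x = -2.875 gives p = 35.341797, positive; keep [-2.875, -1.75]
x = -2.3125 gives p = 10.4797, positive; keep [-2.3125, -1.75]
x = -2.03125 gives p = 0.9483, positive; keep [-2.03125, -1.75]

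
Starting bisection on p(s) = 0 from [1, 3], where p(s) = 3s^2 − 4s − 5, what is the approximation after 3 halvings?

midpoint 2: p = -1 < 0 → [2, 3]
midpoint 2.5: p = 3.75 > 0 → [2, 2.5]
midpoint 2.25: p = 1.1875 > 0 → [2, 2.25]

2.25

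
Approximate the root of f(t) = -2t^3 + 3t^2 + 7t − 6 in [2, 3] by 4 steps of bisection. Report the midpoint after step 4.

2.4375

m = 2.5, f(m) = -1 (−); new bracket [2, 2.5]
m = 2.25, f(m) = 2.15625 (+); new bracket [2.25, 2.5]
m = 2.375, f(m) = 0.753906 (+); new bracket [2.375, 2.5]
m = 2.4375, f(m) = -0.0776 (−); new bracket [2.375, 2.4375]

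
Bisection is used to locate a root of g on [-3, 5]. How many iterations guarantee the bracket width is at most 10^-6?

Width after n steps is 8/2^n. Need 2^n ≥ 8/10^-6 = 8000000.
2^22 = 4194304 < 8000000 ≤ 2^23 = 8388608, so n = 23.

23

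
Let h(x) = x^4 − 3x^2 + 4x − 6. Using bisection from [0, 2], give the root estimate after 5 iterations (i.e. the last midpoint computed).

midpoint 1: h = -4 < 0 → [1, 2]
midpoint 1.5: h = -1.6875 < 0 → [1.5, 2]
midpoint 1.75: h = 1.191406 > 0 → [1.5, 1.75]
midpoint 1.625: h = -0.449 < 0 → [1.625, 1.75]
midpoint 1.6875: h = 0.3162 > 0 → [1.625, 1.6875]

1.6875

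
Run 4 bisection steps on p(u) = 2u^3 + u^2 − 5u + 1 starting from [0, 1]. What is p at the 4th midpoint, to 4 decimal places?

0.1108

midpoint 0.5: p = -1 < 0 → [0, 0.5]
midpoint 0.25: p = -0.15625 < 0 → [0, 0.25]
midpoint 0.125: p = 0.394531 > 0 → [0.125, 0.25]
midpoint 0.1875: p = 0.1108 > 0 → [0.1875, 0.25]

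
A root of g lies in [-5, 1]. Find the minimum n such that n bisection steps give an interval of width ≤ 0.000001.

Width after n steps is 6/2^n. Need 2^n ≥ 6/0.000001 = 6000000.
2^22 = 4194304 < 6000000 ≤ 2^23 = 8388608, so n = 23.

23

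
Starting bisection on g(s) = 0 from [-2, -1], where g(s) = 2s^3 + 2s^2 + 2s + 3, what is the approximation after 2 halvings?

midpoint -1.5: g = -2.25 < 0 → [-1.5, -1]
midpoint -1.25: g = -0.28125 < 0 → [-1.25, -1]

-1.25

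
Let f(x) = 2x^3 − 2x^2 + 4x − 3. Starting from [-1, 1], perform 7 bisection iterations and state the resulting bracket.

f(0) = -3 < 0, so the root lies in [0, 1]
f(0.5) = -1.25 < 0, so the root lies in [0.5, 1]
f(0.75) = -0.28125 < 0, so the root lies in [0.75, 1]
f(0.875) = 0.3086 > 0, so the root lies in [0.75, 0.875]
f(0.8125) = 0.0024 > 0, so the root lies in [0.75, 0.8125]
f(0.78125) = -0.142 < 0, so the root lies in [0.78125, 0.8125]
f(0.796875) = -0.0705 < 0, so the root lies in [0.796875, 0.8125]

[0.796875, 0.8125]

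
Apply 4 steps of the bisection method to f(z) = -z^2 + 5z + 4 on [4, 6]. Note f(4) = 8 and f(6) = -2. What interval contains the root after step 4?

z = 5 gives f = 4, positive; keep [5, 6]
z = 5.5 gives f = 1.25, positive; keep [5.5, 6]
z = 5.75 gives f = -0.3125, negative; keep [5.5, 5.75]
z = 5.625 gives f = 0.4844, positive; keep [5.625, 5.75]

[5.625, 5.75]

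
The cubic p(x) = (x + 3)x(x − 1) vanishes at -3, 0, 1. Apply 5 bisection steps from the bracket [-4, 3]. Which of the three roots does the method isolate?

midpoint -0.5: p = 1.875 > 0 → [-4, -0.5]
midpoint -2.25: p = 5.484375 > 0 → [-4, -2.25]
midpoint -3.125: p = -1.611328 < 0 → [-3.125, -2.25]
midpoint -2.6875: p = 3.0969 > 0 → [-3.125, -2.6875]
midpoint -2.90625: p = 1.0643 > 0 → [-3.125, -2.90625]

-3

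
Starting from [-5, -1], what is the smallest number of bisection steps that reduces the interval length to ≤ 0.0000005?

23

Width after n steps is 4/2^n. Need 2^n ≥ 4/0.0000005 = 8000000.
2^22 = 4194304 < 8000000 ≤ 2^23 = 8388608, so n = 23.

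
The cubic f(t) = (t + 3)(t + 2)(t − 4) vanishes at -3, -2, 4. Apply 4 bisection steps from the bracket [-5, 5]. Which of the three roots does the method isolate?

4

t = 0 gives f = -24, negative; keep [0, 5]
t = 2.5 gives f = -37.125, negative; keep [2.5, 5]
t = 3.75 gives f = -9.703125, negative; keep [3.75, 5]
t = 4.375 gives f = 17.6309, positive; keep [3.75, 4.375]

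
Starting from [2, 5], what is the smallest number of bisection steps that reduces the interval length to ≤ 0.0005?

Width after n steps is 3/2^n. Need 2^n ≥ 3/0.0005 = 6000.
2^12 = 4096 < 6000 ≤ 2^13 = 8192, so n = 13.

13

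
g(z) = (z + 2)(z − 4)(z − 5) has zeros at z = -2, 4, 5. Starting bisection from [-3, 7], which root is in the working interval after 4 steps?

m = 2, g(m) = 24 (+); new bracket [-3, 2]
m = -0.5, g(m) = 37.125 (+); new bracket [-3, -0.5]
m = -1.75, g(m) = 9.703125 (+); new bracket [-3, -1.75]
m = -2.375, g(m) = -17.6309 (−); new bracket [-2.375, -1.75]

-2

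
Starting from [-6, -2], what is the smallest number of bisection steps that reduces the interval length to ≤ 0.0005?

13

Width after n steps is 4/2^n. Need 2^n ≥ 4/0.0005 = 8000.
2^12 = 4096 < 8000 ≤ 2^13 = 8192, so n = 13.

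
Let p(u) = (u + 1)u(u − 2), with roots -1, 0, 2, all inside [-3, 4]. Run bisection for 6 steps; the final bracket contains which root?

2

m = 0.5, p(m) = -1.125 (−); new bracket [0.5, 4]
m = 2.25, p(m) = 1.828125 (+); new bracket [0.5, 2.25]
m = 1.375, p(m) = -2.041016 (−); new bracket [1.375, 2.25]
m = 1.8125, p(m) = -0.9558 (−); new bracket [1.8125, 2.25]
m = 2.03125, p(m) = 0.1924 (+); new bracket [1.8125, 2.03125]
m = 1.921875, p(m) = -0.4387 (−); new bracket [1.921875, 2.03125]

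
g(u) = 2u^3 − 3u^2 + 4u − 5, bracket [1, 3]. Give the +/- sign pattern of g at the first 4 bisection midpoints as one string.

g(2) = 7 > 0, so the root lies in [1, 2]
g(1.5) = 1 > 0, so the root lies in [1, 1.5]
g(1.25) = -0.78125 < 0, so the root lies in [1.25, 1.5]
g(1.375) = 0.0273 > 0, so the root lies in [1.25, 1.375]

++-+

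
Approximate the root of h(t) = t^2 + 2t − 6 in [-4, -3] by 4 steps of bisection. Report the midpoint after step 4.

midpoint -3.5: h = -0.75 < 0 → [-4, -3.5]
midpoint -3.75: h = 0.5625 > 0 → [-3.75, -3.5]
midpoint -3.625: h = -0.109375 < 0 → [-3.75, -3.625]
midpoint -3.6875: h = 0.2227 > 0 → [-3.6875, -3.625]

-3.6875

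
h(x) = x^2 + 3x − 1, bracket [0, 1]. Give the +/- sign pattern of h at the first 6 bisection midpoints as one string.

+-++--

midpoint 0.5: h = 0.75 > 0 → [0, 0.5]
midpoint 0.25: h = -0.1875 < 0 → [0.25, 0.5]
midpoint 0.375: h = 0.265625 > 0 → [0.25, 0.375]
midpoint 0.3125: h = 0.0352 > 0 → [0.25, 0.3125]
midpoint 0.28125: h = -0.0771 < 0 → [0.28125, 0.3125]
midpoint 0.296875: h = -0.0212 < 0 → [0.296875, 0.3125]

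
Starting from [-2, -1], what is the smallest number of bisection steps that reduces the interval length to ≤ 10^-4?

Width after n steps is 1/2^n. Need 2^n ≥ 1/10^-4 = 10000.
2^13 = 8192 < 10000 ≤ 2^14 = 16384, so n = 14.

14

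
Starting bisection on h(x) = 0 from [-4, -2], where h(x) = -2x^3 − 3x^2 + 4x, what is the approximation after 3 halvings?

-2.25

midpoint -3: h = 15 > 0 → [-3, -2]
midpoint -2.5: h = 2.5 > 0 → [-2.5, -2]
midpoint -2.25: h = -1.40625 < 0 → [-2.5, -2.25]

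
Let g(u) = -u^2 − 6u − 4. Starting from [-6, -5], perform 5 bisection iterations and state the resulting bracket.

g(-5.5) = -1.25 < 0, so the root lies in [-5.5, -5]
g(-5.25) = -0.0625 < 0, so the root lies in [-5.25, -5]
g(-5.125) = 0.484375 > 0, so the root lies in [-5.25, -5.125]
g(-5.1875) = 0.2148 > 0, so the root lies in [-5.25, -5.1875]
g(-5.21875) = 0.0771 > 0, so the root lies in [-5.25, -5.21875]

[-5.25, -5.21875]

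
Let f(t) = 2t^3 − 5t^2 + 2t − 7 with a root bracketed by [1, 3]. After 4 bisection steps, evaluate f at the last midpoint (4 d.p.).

t = 2 gives f = -7, negative; keep [2, 3]
t = 2.5 gives f = -2, negative; keep [2.5, 3]
t = 2.75 gives f = 2.28125, positive; keep [2.5, 2.75]
t = 2.625 gives f = -0.0273, negative; keep [2.625, 2.75]

-0.0273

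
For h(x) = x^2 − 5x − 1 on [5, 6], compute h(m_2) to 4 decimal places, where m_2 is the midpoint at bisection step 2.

0.3125

midpoint 5.5: h = 1.75 > 0 → [5, 5.5]
midpoint 5.25: h = 0.3125 > 0 → [5, 5.25]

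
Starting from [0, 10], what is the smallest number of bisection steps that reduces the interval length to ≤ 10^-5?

Width after n steps is 10/2^n. Need 2^n ≥ 10/10^-5 = 1000000.
2^19 = 524288 < 1000000 ≤ 2^20 = 1048576, so n = 20.

20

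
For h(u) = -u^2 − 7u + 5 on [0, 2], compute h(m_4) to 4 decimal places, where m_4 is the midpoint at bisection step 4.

m = 1, h(m) = -3 (−); new bracket [0, 1]
m = 0.5, h(m) = 1.25 (+); new bracket [0.5, 1]
m = 0.75, h(m) = -0.8125 (−); new bracket [0.5, 0.75]
m = 0.625, h(m) = 0.2344 (+); new bracket [0.625, 0.75]

0.2344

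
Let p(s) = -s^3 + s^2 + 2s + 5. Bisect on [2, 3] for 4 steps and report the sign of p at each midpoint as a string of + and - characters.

+---

m = 2.5, p(m) = 0.625 (+); new bracket [2.5, 3]
m = 2.75, p(m) = -2.734375 (−); new bracket [2.5, 2.75]
m = 2.625, p(m) = -0.947266 (−); new bracket [2.5, 2.625]
m = 2.5625, p(m) = -0.135 (−); new bracket [2.5, 2.5625]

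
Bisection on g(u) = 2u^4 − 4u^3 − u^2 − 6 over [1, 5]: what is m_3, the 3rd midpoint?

u = 3 gives g = 39, positive; keep [1, 3]
u = 2 gives g = -10, negative; keep [2, 3]
u = 2.5 gives g = 3.375, positive; keep [2, 2.5]

2.5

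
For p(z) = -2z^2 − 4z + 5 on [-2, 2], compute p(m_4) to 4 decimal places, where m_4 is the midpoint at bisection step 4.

0.8750

z = 0 gives p = 5, positive; keep [0, 2]
z = 1 gives p = -1, negative; keep [0, 1]
z = 0.5 gives p = 2.5, positive; keep [0.5, 1]
z = 0.75 gives p = 0.875, positive; keep [0.75, 1]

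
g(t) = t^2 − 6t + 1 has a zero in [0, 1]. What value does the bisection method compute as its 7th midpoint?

t = 0.5 gives g = -1.75, negative; keep [0, 0.5]
t = 0.25 gives g = -0.4375, negative; keep [0, 0.25]
t = 0.125 gives g = 0.265625, positive; keep [0.125, 0.25]
t = 0.1875 gives g = -0.0898, negative; keep [0.125, 0.1875]
t = 0.15625 gives g = 0.0869, positive; keep [0.15625, 0.1875]
t = 0.171875 gives g = -0.0017, negative; keep [0.15625, 0.171875]
t = 0.1640625 gives g = 0.0425, positive; keep [0.1640625, 0.171875]

0.1640625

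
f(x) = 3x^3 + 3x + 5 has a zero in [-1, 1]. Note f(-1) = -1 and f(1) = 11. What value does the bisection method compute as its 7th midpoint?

f(0) = 5 > 0, so the root lies in [-1, 0]
f(-0.5) = 3.125 > 0, so the root lies in [-1, -0.5]
f(-0.75) = 1.484375 > 0, so the root lies in [-1, -0.75]
f(-0.875) = 0.3652 > 0, so the root lies in [-1, -0.875]
f(-0.9375) = -0.2844 < 0, so the root lies in [-0.9375, -0.875]
f(-0.90625) = 0.0484 > 0, so the root lies in [-0.9375, -0.90625]
f(-0.921875) = -0.116 < 0, so the root lies in [-0.921875, -0.90625]

-0.921875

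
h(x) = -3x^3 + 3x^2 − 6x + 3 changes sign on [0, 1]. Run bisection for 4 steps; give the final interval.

m = 0.5, h(m) = 0.375 (+); new bracket [0.5, 1]
m = 0.75, h(m) = -1.078125 (−); new bracket [0.5, 0.75]
m = 0.625, h(m) = -0.310547 (−); new bracket [0.5, 0.625]
m = 0.5625, h(m) = 0.0403 (+); new bracket [0.5625, 0.625]

[0.5625, 0.625]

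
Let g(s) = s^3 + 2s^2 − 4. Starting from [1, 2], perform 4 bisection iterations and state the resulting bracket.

g(1.5) = 3.875 > 0, so the root lies in [1, 1.5]
g(1.25) = 1.078125 > 0, so the root lies in [1, 1.25]
g(1.125) = -0.044922 < 0, so the root lies in [1.125, 1.25]
g(1.1875) = 0.4949 > 0, so the root lies in [1.125, 1.1875]

[1.125, 1.1875]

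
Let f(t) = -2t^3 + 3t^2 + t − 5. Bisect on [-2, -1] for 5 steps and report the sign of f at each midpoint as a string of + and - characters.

m = -1.5, f(m) = 7 (+); new bracket [-1.5, -1]
m = -1.25, f(m) = 2.34375 (+); new bracket [-1.25, -1]
m = -1.125, f(m) = 0.519531 (+); new bracket [-1.125, -1]
m = -1.0625, f(m) = -0.2769 (−); new bracket [-1.125, -1.0625]
m = -1.09375, f(m) = 0.112 (+); new bracket [-1.09375, -1.0625]

+++-+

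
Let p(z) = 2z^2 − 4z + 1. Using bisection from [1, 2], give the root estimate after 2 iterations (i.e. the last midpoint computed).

midpoint 1.5: p = -0.5 < 0 → [1.5, 2]
midpoint 1.75: p = 0.125 > 0 → [1.5, 1.75]

1.75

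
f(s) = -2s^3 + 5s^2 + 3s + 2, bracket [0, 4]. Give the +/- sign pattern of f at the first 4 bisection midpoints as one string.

++--

f(2) = 12 > 0, so the root lies in [2, 4]
f(3) = 2 > 0, so the root lies in [3, 4]
f(3.5) = -12 < 0, so the root lies in [3, 3.5]
f(3.25) = -4.0938 < 0, so the root lies in [3, 3.25]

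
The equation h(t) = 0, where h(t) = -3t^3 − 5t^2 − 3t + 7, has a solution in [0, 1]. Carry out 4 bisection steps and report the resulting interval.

[0.75, 0.8125]

t = 0.5 gives h = 3.875, positive; keep [0.5, 1]
t = 0.75 gives h = 0.671875, positive; keep [0.75, 1]
t = 0.875 gives h = -1.462891, negative; keep [0.75, 0.875]
t = 0.8125 gives h = -0.3474, negative; keep [0.75, 0.8125]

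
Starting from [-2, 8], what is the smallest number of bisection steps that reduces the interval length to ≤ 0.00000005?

28

Width after n steps is 10/2^n. Need 2^n ≥ 10/0.00000005 = 200000000.
2^27 = 134217728 < 200000000 ≤ 2^28 = 268435456, so n = 28.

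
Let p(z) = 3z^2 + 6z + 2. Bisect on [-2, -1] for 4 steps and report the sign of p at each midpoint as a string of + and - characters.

midpoint -1.5: p = -0.25 < 0 → [-2, -1.5]
midpoint -1.75: p = 0.6875 > 0 → [-1.75, -1.5]
midpoint -1.625: p = 0.171875 > 0 → [-1.625, -1.5]
midpoint -1.5625: p = -0.0508 < 0 → [-1.625, -1.5625]

-++-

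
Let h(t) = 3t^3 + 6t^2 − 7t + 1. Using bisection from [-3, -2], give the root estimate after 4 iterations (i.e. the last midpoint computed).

h(-2.5) = 9.125 > 0, so the root lies in [-3, -2.5]
h(-2.75) = 3.234375 > 0, so the root lies in [-3, -2.75]
h(-2.875) = -0.572266 < 0, so the root lies in [-2.875, -2.75]
h(-2.8125) = 1.4065 > 0, so the root lies in [-2.875, -2.8125]

-2.8125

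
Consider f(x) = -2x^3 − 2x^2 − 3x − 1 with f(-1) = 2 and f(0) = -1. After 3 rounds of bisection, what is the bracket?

[-0.5, -0.375]

f(-0.5) = 0.25 > 0, so the root lies in [-0.5, 0]
f(-0.25) = -0.34375 < 0, so the root lies in [-0.5, -0.25]
f(-0.375) = -0.050781 < 0, so the root lies in [-0.5, -0.375]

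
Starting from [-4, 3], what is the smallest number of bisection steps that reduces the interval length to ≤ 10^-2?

10

Width after n steps is 7/2^n. Need 2^n ≥ 7/10^-2 = 700.
2^9 = 512 < 700 ≤ 2^10 = 1024, so n = 10.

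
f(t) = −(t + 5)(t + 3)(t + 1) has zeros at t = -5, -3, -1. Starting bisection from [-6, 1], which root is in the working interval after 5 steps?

midpoint -2.5: f = 1.875 > 0 → [-2.5, 1]
midpoint -0.75: f = -2.390625 < 0 → [-2.5, -0.75]
midpoint -1.625: f = 2.900391 > 0 → [-1.625, -0.75]
midpoint -1.1875: f = 1.2957 > 0 → [-1.1875, -0.75]
midpoint -0.96875: f = -0.2559 < 0 → [-1.1875, -0.96875]

-1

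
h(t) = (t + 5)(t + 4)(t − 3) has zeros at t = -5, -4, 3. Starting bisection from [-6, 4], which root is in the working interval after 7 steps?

3

midpoint -1: h = -48 < 0 → [-1, 4]
midpoint 1.5: h = -53.625 < 0 → [1.5, 4]
midpoint 2.75: h = -13.078125 < 0 → [2.75, 4]
midpoint 3.375: h = 23.1621 > 0 → [2.75, 3.375]
midpoint 3.0625: h = 3.5588 > 0 → [2.75, 3.0625]
midpoint 2.90625: h = -5.119 < 0 → [2.90625, 3.0625]
midpoint 2.984375: h = -0.8713 < 0 → [2.984375, 3.0625]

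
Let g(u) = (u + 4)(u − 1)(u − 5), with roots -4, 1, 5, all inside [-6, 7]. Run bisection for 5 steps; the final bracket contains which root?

-4

u = 0.5 gives g = 10.125, positive; keep [-6, 0.5]
u = -2.75 gives g = 36.328125, positive; keep [-6, -2.75]
u = -4.375 gives g = -18.896484, negative; keep [-4.375, -2.75]
u = -3.5625 gives g = 17.0916, positive; keep [-4.375, -3.5625]
u = -3.96875 gives g = 1.3926, positive; keep [-4.375, -3.96875]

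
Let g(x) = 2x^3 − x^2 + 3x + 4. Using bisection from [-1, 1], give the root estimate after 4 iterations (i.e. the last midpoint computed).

-0.875

midpoint 0: g = 4 > 0 → [-1, 0]
midpoint -0.5: g = 2 > 0 → [-1, -0.5]
midpoint -0.75: g = 0.34375 > 0 → [-1, -0.75]
midpoint -0.875: g = -0.7305 < 0 → [-0.875, -0.75]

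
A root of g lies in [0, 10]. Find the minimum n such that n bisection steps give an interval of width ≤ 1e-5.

20

Width after n steps is 10/2^n. Need 2^n ≥ 10/1e-5 = 1000000.
2^19 = 524288 < 1000000 ≤ 2^20 = 1048576, so n = 20.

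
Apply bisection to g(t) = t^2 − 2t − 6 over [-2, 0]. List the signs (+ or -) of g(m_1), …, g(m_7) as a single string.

m = -1, g(m) = -3 (−); new bracket [-2, -1]
m = -1.5, g(m) = -0.75 (−); new bracket [-2, -1.5]
m = -1.75, g(m) = 0.5625 (+); new bracket [-1.75, -1.5]
m = -1.625, g(m) = -0.1094 (−); new bracket [-1.75, -1.625]
m = -1.6875, g(m) = 0.2227 (+); new bracket [-1.6875, -1.625]
m = -1.65625, g(m) = 0.0557 (+); new bracket [-1.65625, -1.625]
m = -1.640625, g(m) = -0.0271 (−); new bracket [-1.65625, -1.640625]

--+-++-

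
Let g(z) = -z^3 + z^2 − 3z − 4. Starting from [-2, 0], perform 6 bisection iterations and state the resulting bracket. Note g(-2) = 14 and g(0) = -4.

z = -1 gives g = 1, positive; keep [-1, 0]
z = -0.5 gives g = -2.125, negative; keep [-1, -0.5]
z = -0.75 gives g = -0.765625, negative; keep [-1, -0.75]
z = -0.875 gives g = 0.0605, positive; keep [-0.875, -0.75]
z = -0.8125 gives g = -0.366, negative; keep [-0.875, -0.8125]
z = -0.84375 gives g = -0.1562, negative; keep [-0.875, -0.84375]

[-0.875, -0.84375]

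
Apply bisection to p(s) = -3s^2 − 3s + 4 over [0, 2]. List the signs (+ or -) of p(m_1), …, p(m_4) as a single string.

s = 1 gives p = -2, negative; keep [0, 1]
s = 0.5 gives p = 1.75, positive; keep [0.5, 1]
s = 0.75 gives p = 0.0625, positive; keep [0.75, 1]
s = 0.875 gives p = -0.9219, negative; keep [0.75, 0.875]

-++-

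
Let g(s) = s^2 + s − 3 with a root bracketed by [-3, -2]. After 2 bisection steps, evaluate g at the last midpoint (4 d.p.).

s = -2.5 gives g = 0.75, positive; keep [-2.5, -2]
s = -2.25 gives g = -0.1875, negative; keep [-2.5, -2.25]

-0.1875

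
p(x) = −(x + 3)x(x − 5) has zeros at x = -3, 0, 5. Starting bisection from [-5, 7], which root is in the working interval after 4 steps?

p(1) = 16 > 0, so the root lies in [1, 7]
p(4) = 28 > 0, so the root lies in [4, 7]
p(5.5) = -23.375 < 0, so the root lies in [4, 5.5]
p(4.75) = 9.2031 > 0, so the root lies in [4.75, 5.5]

5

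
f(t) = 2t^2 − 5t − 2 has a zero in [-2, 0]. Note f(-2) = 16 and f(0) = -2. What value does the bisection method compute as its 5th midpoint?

-0.3125

t = -1 gives f = 5, positive; keep [-1, 0]
t = -0.5 gives f = 1, positive; keep [-0.5, 0]
t = -0.25 gives f = -0.625, negative; keep [-0.5, -0.25]
t = -0.375 gives f = 0.1562, positive; keep [-0.375, -0.25]
t = -0.3125 gives f = -0.2422, negative; keep [-0.375, -0.3125]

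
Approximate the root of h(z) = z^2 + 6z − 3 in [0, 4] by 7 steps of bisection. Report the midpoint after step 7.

0.46875

midpoint 2: h = 13 > 0 → [0, 2]
midpoint 1: h = 4 > 0 → [0, 1]
midpoint 0.5: h = 0.25 > 0 → [0, 0.5]
midpoint 0.25: h = -1.4375 < 0 → [0.25, 0.5]
midpoint 0.375: h = -0.6094 < 0 → [0.375, 0.5]
midpoint 0.4375: h = -0.1836 < 0 → [0.4375, 0.5]
midpoint 0.46875: h = 0.0322 > 0 → [0.4375, 0.46875]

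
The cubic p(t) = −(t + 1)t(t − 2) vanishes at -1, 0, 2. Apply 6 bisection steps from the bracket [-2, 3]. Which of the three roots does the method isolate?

2

p(0.5) = 1.125 > 0, so the root lies in [0.5, 3]
p(1.75) = 1.203125 > 0, so the root lies in [1.75, 3]
p(2.375) = -3.005859 < 0, so the root lies in [1.75, 2.375]
p(2.0625) = -0.3948 < 0, so the root lies in [1.75, 2.0625]
p(1.90625) = 0.5194 > 0, so the root lies in [1.90625, 2.0625]
p(1.984375) = 0.0925 > 0, so the root lies in [1.984375, 2.0625]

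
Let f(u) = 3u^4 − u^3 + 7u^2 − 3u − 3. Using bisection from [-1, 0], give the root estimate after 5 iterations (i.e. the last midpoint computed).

-0.46875

f(-0.5) = 0.5625 > 0, so the root lies in [-0.5, 0]
f(-0.25) = -1.785156 < 0, so the root lies in [-0.5, -0.25]
f(-0.375) = -0.778564 < 0, so the root lies in [-0.5, -0.375]
f(-0.4375) = -0.154 < 0, so the root lies in [-0.5, -0.4375]
f(-0.46875) = 0.1922 > 0, so the root lies in [-0.46875, -0.4375]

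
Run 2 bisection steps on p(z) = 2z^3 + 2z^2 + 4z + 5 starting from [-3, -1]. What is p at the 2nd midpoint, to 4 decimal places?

-3.2500

z = -2 gives p = -11, negative; keep [-2, -1]
z = -1.5 gives p = -3.25, negative; keep [-1.5, -1]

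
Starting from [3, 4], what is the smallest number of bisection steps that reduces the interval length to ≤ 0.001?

Width after n steps is 1/2^n. Need 2^n ≥ 1/0.001 = 1000.
2^9 = 512 < 1000 ≤ 2^10 = 1024, so n = 10.

10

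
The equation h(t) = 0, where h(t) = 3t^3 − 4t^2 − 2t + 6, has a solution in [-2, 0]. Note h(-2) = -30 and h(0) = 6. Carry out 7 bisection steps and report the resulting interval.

midpoint -1: h = 1 > 0 → [-2, -1]
midpoint -1.5: h = -10.125 < 0 → [-1.5, -1]
midpoint -1.25: h = -3.609375 < 0 → [-1.25, -1]
midpoint -1.125: h = -1.084 < 0 → [-1.125, -1]
midpoint -1.0625: h = 0.011 > 0 → [-1.125, -1.0625]
midpoint -1.09375: h = -0.523 < 0 → [-1.09375, -1.0625]
midpoint -1.078125: h = -0.2527 < 0 → [-1.078125, -1.0625]

[-1.078125, -1.0625]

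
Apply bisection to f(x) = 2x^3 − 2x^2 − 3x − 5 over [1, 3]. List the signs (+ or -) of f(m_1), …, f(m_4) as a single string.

-++-

f(2) = -3 < 0, so the root lies in [2, 3]
f(2.5) = 6.25 > 0, so the root lies in [2, 2.5]
f(2.25) = 0.90625 > 0, so the root lies in [2, 2.25]
f(2.125) = -1.2148 < 0, so the root lies in [2.125, 2.25]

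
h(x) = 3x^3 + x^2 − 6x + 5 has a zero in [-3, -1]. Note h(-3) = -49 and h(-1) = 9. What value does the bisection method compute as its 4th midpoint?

x = -2 gives h = -3, negative; keep [-2, -1]
x = -1.5 gives h = 6.125, positive; keep [-2, -1.5]
x = -1.75 gives h = 2.484375, positive; keep [-2, -1.75]
x = -1.875 gives h = -0.0098, negative; keep [-1.875, -1.75]

-1.875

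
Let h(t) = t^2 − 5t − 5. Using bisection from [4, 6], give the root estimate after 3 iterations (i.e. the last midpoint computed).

t = 5 gives h = -5, negative; keep [5, 6]
t = 5.5 gives h = -2.25, negative; keep [5.5, 6]
t = 5.75 gives h = -0.6875, negative; keep [5.75, 6]

5.75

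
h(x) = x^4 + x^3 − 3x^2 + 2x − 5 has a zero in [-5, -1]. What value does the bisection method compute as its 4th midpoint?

x = -3 gives h = 16, positive; keep [-3, -1]
x = -2 gives h = -13, negative; keep [-3, -2]
x = -2.5 gives h = -5.3125, negative; keep [-3, -2.5]
x = -2.75 gives h = 3.207, positive; keep [-2.75, -2.5]

-2.75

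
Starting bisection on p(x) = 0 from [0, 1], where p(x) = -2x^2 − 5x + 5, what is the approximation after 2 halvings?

0.75

midpoint 0.5: p = 2 > 0 → [0.5, 1]
midpoint 0.75: p = 0.125 > 0 → [0.75, 1]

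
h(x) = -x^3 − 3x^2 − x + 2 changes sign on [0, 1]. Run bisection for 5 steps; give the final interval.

[0.59375, 0.625]

midpoint 0.5: h = 0.625 > 0 → [0.5, 1]
midpoint 0.75: h = -0.859375 < 0 → [0.5, 0.75]
midpoint 0.625: h = -0.041016 < 0 → [0.5, 0.625]
midpoint 0.5625: h = 0.3103 > 0 → [0.5625, 0.625]
midpoint 0.59375: h = 0.1393 > 0 → [0.59375, 0.625]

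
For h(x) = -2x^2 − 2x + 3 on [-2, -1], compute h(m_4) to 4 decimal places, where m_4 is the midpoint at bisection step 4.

0.0547

m = -1.5, h(m) = 1.5 (+); new bracket [-2, -1.5]
m = -1.75, h(m) = 0.375 (+); new bracket [-2, -1.75]
m = -1.875, h(m) = -0.28125 (−); new bracket [-1.875, -1.75]
m = -1.8125, h(m) = 0.0547 (+); new bracket [-1.875, -1.8125]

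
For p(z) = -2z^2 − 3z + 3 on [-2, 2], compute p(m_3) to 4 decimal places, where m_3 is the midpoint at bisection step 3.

1.0000

z = 0 gives p = 3, positive; keep [0, 2]
z = 1 gives p = -2, negative; keep [0, 1]
z = 0.5 gives p = 1, positive; keep [0.5, 1]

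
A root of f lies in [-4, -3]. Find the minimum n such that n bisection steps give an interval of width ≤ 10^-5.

17

Width after n steps is 1/2^n. Need 2^n ≥ 1/10^-5 = 100000.
2^16 = 65536 < 100000 ≤ 2^17 = 131072, so n = 17.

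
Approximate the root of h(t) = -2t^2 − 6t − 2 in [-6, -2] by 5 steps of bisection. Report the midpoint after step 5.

t = -4 gives h = -10, negative; keep [-4, -2]
t = -3 gives h = -2, negative; keep [-3, -2]
t = -2.5 gives h = 0.5, positive; keep [-3, -2.5]
t = -2.75 gives h = -0.625, negative; keep [-2.75, -2.5]
t = -2.625 gives h = -0.0312, negative; keep [-2.625, -2.5]

-2.625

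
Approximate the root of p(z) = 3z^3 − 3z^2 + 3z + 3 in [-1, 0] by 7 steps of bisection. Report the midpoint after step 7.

z = -0.5 gives p = 0.375, positive; keep [-1, -0.5]
z = -0.75 gives p = -2.203125, negative; keep [-0.75, -0.5]
z = -0.625 gives p = -0.779297, negative; keep [-0.625, -0.5]
z = -0.5625 gives p = -0.1707, negative; keep [-0.5625, -0.5]
z = -0.53125 gives p = 0.1098, positive; keep [-0.5625, -0.53125]
z = -0.546875 gives p = -0.0285, negative; keep [-0.546875, -0.53125]
z = -0.5390625 gives p = 0.0411, positive; keep [-0.546875, -0.5390625]

-0.5390625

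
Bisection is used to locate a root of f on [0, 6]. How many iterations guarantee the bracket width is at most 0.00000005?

Width after n steps is 6/2^n. Need 2^n ≥ 6/0.00000005 = 120000000.
2^26 = 67108864 < 120000000 ≤ 2^27 = 134217728, so n = 27.

27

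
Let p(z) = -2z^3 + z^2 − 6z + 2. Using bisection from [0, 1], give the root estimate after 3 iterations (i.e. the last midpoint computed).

0.375

p(0.5) = -1 < 0, so the root lies in [0, 0.5]
p(0.25) = 0.53125 > 0, so the root lies in [0.25, 0.5]
p(0.375) = -0.214844 < 0, so the root lies in [0.25, 0.375]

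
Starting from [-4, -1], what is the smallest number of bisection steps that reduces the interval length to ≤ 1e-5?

Width after n steps is 3/2^n. Need 2^n ≥ 3/1e-5 = 300000.
2^18 = 262144 < 300000 ≤ 2^19 = 524288, so n = 19.

19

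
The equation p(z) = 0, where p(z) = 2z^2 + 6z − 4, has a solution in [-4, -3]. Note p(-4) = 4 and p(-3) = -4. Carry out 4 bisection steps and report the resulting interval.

p(-3.5) = -0.5 < 0, so the root lies in [-4, -3.5]
p(-3.75) = 1.625 > 0, so the root lies in [-3.75, -3.5]
p(-3.625) = 0.53125 > 0, so the root lies in [-3.625, -3.5]
p(-3.5625) = 0.0078 > 0, so the root lies in [-3.5625, -3.5]

[-3.5625, -3.5]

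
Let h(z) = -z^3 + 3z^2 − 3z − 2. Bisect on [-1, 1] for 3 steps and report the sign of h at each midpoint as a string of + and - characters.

-+-

h(0) = -2 < 0, so the root lies in [-1, 0]
h(-0.5) = 0.375 > 0, so the root lies in [-0.5, 0]
h(-0.25) = -1.046875 < 0, so the root lies in [-0.5, -0.25]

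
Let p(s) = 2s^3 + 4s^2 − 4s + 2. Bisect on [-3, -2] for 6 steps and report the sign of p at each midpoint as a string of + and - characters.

++-+-+

midpoint -2.5: p = 5.75 > 0 → [-3, -2.5]
midpoint -2.75: p = 1.65625 > 0 → [-3, -2.75]
midpoint -2.875: p = -0.964844 < 0 → [-2.875, -2.75]
midpoint -2.8125: p = 0.396 > 0 → [-2.875, -2.8125]
midpoint -2.84375: p = -0.2717 < 0 → [-2.84375, -2.8125]
midpoint -2.828125: p = 0.0653 > 0 → [-2.84375, -2.828125]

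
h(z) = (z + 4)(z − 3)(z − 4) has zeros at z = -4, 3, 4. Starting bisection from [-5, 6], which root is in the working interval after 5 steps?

midpoint 0.5: h = 39.375 > 0 → [-5, 0.5]
midpoint -2.25: h = 57.421875 > 0 → [-5, -2.25]
midpoint -3.625: h = 18.943359 > 0 → [-5, -3.625]
midpoint -4.3125: h = -18.9954 < 0 → [-4.3125, -3.625]
midpoint -3.96875: h = 1.7354 > 0 → [-4.3125, -3.96875]

-4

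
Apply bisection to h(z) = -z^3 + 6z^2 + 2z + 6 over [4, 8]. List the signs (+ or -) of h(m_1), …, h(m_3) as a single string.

+--

m = 6, h(m) = 18 (+); new bracket [6, 8]
m = 7, h(m) = -29 (−); new bracket [6, 7]
m = 6.5, h(m) = -2.125 (−); new bracket [6, 6.5]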